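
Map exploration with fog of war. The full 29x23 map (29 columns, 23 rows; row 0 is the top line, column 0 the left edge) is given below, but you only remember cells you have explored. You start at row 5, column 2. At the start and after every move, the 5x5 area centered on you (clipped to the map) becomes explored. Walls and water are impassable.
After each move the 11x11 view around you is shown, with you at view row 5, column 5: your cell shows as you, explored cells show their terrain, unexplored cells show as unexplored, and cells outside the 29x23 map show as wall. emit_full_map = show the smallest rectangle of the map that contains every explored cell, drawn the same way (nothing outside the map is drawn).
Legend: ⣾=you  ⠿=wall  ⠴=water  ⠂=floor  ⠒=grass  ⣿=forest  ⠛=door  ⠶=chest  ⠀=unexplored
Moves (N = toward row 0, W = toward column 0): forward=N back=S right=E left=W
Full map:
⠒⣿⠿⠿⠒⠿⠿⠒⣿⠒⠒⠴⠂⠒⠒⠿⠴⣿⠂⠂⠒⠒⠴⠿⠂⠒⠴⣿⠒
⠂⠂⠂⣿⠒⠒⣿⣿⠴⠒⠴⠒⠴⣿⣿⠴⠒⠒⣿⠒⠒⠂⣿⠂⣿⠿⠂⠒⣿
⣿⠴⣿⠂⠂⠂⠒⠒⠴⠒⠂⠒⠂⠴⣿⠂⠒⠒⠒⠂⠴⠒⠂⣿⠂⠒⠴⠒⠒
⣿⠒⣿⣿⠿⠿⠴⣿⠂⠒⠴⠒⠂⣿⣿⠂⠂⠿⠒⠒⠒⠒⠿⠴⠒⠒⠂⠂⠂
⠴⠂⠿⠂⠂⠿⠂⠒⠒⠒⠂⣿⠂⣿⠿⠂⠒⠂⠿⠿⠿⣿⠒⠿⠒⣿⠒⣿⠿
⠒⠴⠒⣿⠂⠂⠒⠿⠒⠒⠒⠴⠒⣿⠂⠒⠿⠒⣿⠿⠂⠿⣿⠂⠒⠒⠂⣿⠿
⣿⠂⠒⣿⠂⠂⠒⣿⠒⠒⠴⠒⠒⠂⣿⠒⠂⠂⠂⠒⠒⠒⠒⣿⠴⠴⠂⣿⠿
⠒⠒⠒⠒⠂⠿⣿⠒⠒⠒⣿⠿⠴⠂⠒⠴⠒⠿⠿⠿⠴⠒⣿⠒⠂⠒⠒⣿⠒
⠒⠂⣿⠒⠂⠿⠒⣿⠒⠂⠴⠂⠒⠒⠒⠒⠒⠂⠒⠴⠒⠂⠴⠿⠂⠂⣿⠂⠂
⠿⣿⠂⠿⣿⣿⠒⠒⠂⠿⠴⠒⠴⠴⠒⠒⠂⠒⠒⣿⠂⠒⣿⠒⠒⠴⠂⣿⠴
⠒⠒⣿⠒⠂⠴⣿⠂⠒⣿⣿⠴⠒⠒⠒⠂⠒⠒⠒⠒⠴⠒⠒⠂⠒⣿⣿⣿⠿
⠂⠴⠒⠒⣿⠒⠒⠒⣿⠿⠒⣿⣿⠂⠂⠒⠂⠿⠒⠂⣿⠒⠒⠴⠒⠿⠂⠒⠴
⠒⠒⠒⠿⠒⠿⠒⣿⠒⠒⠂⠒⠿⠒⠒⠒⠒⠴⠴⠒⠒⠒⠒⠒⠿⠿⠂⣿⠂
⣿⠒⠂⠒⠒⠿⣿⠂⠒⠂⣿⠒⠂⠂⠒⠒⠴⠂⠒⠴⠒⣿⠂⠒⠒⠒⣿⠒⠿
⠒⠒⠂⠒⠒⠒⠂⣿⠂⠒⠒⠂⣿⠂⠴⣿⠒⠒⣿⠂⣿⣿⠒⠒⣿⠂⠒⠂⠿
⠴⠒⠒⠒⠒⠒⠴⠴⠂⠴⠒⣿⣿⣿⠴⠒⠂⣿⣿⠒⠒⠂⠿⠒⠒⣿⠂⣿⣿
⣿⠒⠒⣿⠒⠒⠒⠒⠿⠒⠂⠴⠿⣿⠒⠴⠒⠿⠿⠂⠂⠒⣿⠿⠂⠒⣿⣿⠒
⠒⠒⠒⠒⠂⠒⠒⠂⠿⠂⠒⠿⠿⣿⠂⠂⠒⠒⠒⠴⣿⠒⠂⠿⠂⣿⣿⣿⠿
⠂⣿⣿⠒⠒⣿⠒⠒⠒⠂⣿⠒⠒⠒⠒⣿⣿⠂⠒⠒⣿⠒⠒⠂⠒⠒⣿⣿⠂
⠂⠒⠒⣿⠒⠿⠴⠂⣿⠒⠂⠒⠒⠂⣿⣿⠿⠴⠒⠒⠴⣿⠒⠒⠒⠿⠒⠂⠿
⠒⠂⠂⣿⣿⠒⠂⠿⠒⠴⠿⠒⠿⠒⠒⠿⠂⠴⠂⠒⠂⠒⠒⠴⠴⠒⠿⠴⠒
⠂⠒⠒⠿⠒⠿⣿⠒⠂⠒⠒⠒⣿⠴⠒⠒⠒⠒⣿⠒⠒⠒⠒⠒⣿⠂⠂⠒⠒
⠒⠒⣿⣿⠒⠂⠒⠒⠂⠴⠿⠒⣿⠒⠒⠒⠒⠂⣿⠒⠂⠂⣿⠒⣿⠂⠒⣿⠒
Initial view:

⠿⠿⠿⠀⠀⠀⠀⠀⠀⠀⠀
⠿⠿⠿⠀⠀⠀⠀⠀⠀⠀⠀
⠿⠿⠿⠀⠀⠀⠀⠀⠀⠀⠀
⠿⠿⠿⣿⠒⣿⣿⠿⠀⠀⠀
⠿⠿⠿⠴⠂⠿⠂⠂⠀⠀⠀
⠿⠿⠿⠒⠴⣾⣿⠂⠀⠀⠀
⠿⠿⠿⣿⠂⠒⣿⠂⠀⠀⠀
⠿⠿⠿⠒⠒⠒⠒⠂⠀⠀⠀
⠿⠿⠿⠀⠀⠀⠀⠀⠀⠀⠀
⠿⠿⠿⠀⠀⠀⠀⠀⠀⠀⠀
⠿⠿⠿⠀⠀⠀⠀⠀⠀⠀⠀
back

⠿⠿⠿⠀⠀⠀⠀⠀⠀⠀⠀
⠿⠿⠿⠀⠀⠀⠀⠀⠀⠀⠀
⠿⠿⠿⣿⠒⣿⣿⠿⠀⠀⠀
⠿⠿⠿⠴⠂⠿⠂⠂⠀⠀⠀
⠿⠿⠿⠒⠴⠒⣿⠂⠀⠀⠀
⠿⠿⠿⣿⠂⣾⣿⠂⠀⠀⠀
⠿⠿⠿⠒⠒⠒⠒⠂⠀⠀⠀
⠿⠿⠿⠒⠂⣿⠒⠂⠀⠀⠀
⠿⠿⠿⠀⠀⠀⠀⠀⠀⠀⠀
⠿⠿⠿⠀⠀⠀⠀⠀⠀⠀⠀
⠿⠿⠿⠀⠀⠀⠀⠀⠀⠀⠀

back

⠿⠿⠿⠀⠀⠀⠀⠀⠀⠀⠀
⠿⠿⠿⣿⠒⣿⣿⠿⠀⠀⠀
⠿⠿⠿⠴⠂⠿⠂⠂⠀⠀⠀
⠿⠿⠿⠒⠴⠒⣿⠂⠀⠀⠀
⠿⠿⠿⣿⠂⠒⣿⠂⠀⠀⠀
⠿⠿⠿⠒⠒⣾⠒⠂⠀⠀⠀
⠿⠿⠿⠒⠂⣿⠒⠂⠀⠀⠀
⠿⠿⠿⠿⣿⠂⠿⣿⠀⠀⠀
⠿⠿⠿⠀⠀⠀⠀⠀⠀⠀⠀
⠿⠿⠿⠀⠀⠀⠀⠀⠀⠀⠀
⠿⠿⠿⠀⠀⠀⠀⠀⠀⠀⠀

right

⠿⠿⠀⠀⠀⠀⠀⠀⠀⠀⠀
⠿⠿⣿⠒⣿⣿⠿⠀⠀⠀⠀
⠿⠿⠴⠂⠿⠂⠂⠀⠀⠀⠀
⠿⠿⠒⠴⠒⣿⠂⠂⠀⠀⠀
⠿⠿⣿⠂⠒⣿⠂⠂⠀⠀⠀
⠿⠿⠒⠒⠒⣾⠂⠿⠀⠀⠀
⠿⠿⠒⠂⣿⠒⠂⠿⠀⠀⠀
⠿⠿⠿⣿⠂⠿⣿⣿⠀⠀⠀
⠿⠿⠀⠀⠀⠀⠀⠀⠀⠀⠀
⠿⠿⠀⠀⠀⠀⠀⠀⠀⠀⠀
⠿⠿⠀⠀⠀⠀⠀⠀⠀⠀⠀

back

⠿⠿⣿⠒⣿⣿⠿⠀⠀⠀⠀
⠿⠿⠴⠂⠿⠂⠂⠀⠀⠀⠀
⠿⠿⠒⠴⠒⣿⠂⠂⠀⠀⠀
⠿⠿⣿⠂⠒⣿⠂⠂⠀⠀⠀
⠿⠿⠒⠒⠒⠒⠂⠿⠀⠀⠀
⠿⠿⠒⠂⣿⣾⠂⠿⠀⠀⠀
⠿⠿⠿⣿⠂⠿⣿⣿⠀⠀⠀
⠿⠿⠀⠒⣿⠒⠂⠴⠀⠀⠀
⠿⠿⠀⠀⠀⠀⠀⠀⠀⠀⠀
⠿⠿⠀⠀⠀⠀⠀⠀⠀⠀⠀
⠿⠿⠀⠀⠀⠀⠀⠀⠀⠀⠀

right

⠿⣿⠒⣿⣿⠿⠀⠀⠀⠀⠀
⠿⠴⠂⠿⠂⠂⠀⠀⠀⠀⠀
⠿⠒⠴⠒⣿⠂⠂⠀⠀⠀⠀
⠿⣿⠂⠒⣿⠂⠂⠒⠀⠀⠀
⠿⠒⠒⠒⠒⠂⠿⣿⠀⠀⠀
⠿⠒⠂⣿⠒⣾⠿⠒⠀⠀⠀
⠿⠿⣿⠂⠿⣿⣿⠒⠀⠀⠀
⠿⠀⠒⣿⠒⠂⠴⣿⠀⠀⠀
⠿⠀⠀⠀⠀⠀⠀⠀⠀⠀⠀
⠿⠀⠀⠀⠀⠀⠀⠀⠀⠀⠀
⠿⠀⠀⠀⠀⠀⠀⠀⠀⠀⠀

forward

⠿⠀⠀⠀⠀⠀⠀⠀⠀⠀⠀
⠿⣿⠒⣿⣿⠿⠀⠀⠀⠀⠀
⠿⠴⠂⠿⠂⠂⠀⠀⠀⠀⠀
⠿⠒⠴⠒⣿⠂⠂⠒⠀⠀⠀
⠿⣿⠂⠒⣿⠂⠂⠒⠀⠀⠀
⠿⠒⠒⠒⠒⣾⠿⣿⠀⠀⠀
⠿⠒⠂⣿⠒⠂⠿⠒⠀⠀⠀
⠿⠿⣿⠂⠿⣿⣿⠒⠀⠀⠀
⠿⠀⠒⣿⠒⠂⠴⣿⠀⠀⠀
⠿⠀⠀⠀⠀⠀⠀⠀⠀⠀⠀
⠿⠀⠀⠀⠀⠀⠀⠀⠀⠀⠀

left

⠿⠿⠀⠀⠀⠀⠀⠀⠀⠀⠀
⠿⠿⣿⠒⣿⣿⠿⠀⠀⠀⠀
⠿⠿⠴⠂⠿⠂⠂⠀⠀⠀⠀
⠿⠿⠒⠴⠒⣿⠂⠂⠒⠀⠀
⠿⠿⣿⠂⠒⣿⠂⠂⠒⠀⠀
⠿⠿⠒⠒⠒⣾⠂⠿⣿⠀⠀
⠿⠿⠒⠂⣿⠒⠂⠿⠒⠀⠀
⠿⠿⠿⣿⠂⠿⣿⣿⠒⠀⠀
⠿⠿⠀⠒⣿⠒⠂⠴⣿⠀⠀
⠿⠿⠀⠀⠀⠀⠀⠀⠀⠀⠀
⠿⠿⠀⠀⠀⠀⠀⠀⠀⠀⠀

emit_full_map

⣿⠒⣿⣿⠿⠀⠀
⠴⠂⠿⠂⠂⠀⠀
⠒⠴⠒⣿⠂⠂⠒
⣿⠂⠒⣿⠂⠂⠒
⠒⠒⠒⣾⠂⠿⣿
⠒⠂⣿⠒⠂⠿⠒
⠿⣿⠂⠿⣿⣿⠒
⠀⠒⣿⠒⠂⠴⣿

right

⠿⠀⠀⠀⠀⠀⠀⠀⠀⠀⠀
⠿⣿⠒⣿⣿⠿⠀⠀⠀⠀⠀
⠿⠴⠂⠿⠂⠂⠀⠀⠀⠀⠀
⠿⠒⠴⠒⣿⠂⠂⠒⠀⠀⠀
⠿⣿⠂⠒⣿⠂⠂⠒⠀⠀⠀
⠿⠒⠒⠒⠒⣾⠿⣿⠀⠀⠀
⠿⠒⠂⣿⠒⠂⠿⠒⠀⠀⠀
⠿⠿⣿⠂⠿⣿⣿⠒⠀⠀⠀
⠿⠀⠒⣿⠒⠂⠴⣿⠀⠀⠀
⠿⠀⠀⠀⠀⠀⠀⠀⠀⠀⠀
⠿⠀⠀⠀⠀⠀⠀⠀⠀⠀⠀

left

⠿⠿⠀⠀⠀⠀⠀⠀⠀⠀⠀
⠿⠿⣿⠒⣿⣿⠿⠀⠀⠀⠀
⠿⠿⠴⠂⠿⠂⠂⠀⠀⠀⠀
⠿⠿⠒⠴⠒⣿⠂⠂⠒⠀⠀
⠿⠿⣿⠂⠒⣿⠂⠂⠒⠀⠀
⠿⠿⠒⠒⠒⣾⠂⠿⣿⠀⠀
⠿⠿⠒⠂⣿⠒⠂⠿⠒⠀⠀
⠿⠿⠿⣿⠂⠿⣿⣿⠒⠀⠀
⠿⠿⠀⠒⣿⠒⠂⠴⣿⠀⠀
⠿⠿⠀⠀⠀⠀⠀⠀⠀⠀⠀
⠿⠿⠀⠀⠀⠀⠀⠀⠀⠀⠀


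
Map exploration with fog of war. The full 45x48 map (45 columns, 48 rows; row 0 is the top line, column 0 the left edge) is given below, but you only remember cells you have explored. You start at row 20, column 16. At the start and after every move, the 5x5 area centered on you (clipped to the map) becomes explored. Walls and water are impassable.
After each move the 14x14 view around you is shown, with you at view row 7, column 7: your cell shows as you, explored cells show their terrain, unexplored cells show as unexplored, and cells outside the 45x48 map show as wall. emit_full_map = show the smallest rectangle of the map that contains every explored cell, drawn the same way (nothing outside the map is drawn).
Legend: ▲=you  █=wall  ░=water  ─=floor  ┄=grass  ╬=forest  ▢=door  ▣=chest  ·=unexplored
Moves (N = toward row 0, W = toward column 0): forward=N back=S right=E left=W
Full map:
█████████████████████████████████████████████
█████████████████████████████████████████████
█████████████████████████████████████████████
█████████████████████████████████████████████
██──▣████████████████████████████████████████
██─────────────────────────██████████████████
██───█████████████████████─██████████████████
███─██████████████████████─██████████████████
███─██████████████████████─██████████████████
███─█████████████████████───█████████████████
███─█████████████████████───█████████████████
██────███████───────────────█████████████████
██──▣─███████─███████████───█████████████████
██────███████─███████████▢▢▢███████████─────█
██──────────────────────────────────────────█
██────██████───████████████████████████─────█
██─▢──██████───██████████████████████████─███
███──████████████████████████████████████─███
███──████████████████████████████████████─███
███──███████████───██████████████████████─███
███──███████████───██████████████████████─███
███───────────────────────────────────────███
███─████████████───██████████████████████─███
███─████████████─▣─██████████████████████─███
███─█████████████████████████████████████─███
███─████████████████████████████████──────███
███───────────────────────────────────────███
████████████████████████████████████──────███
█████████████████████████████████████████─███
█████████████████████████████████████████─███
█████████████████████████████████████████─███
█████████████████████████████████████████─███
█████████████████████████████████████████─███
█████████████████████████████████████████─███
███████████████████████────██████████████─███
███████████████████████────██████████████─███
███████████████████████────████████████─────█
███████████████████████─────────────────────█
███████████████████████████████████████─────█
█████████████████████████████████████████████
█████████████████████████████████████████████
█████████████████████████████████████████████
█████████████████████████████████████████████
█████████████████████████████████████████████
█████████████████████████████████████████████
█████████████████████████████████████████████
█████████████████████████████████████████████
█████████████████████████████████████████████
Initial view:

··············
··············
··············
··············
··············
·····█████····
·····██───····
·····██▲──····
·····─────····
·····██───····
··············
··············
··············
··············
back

··············
··············
··············
··············
·····█████····
·····██───····
·····██───····
·····──▲──····
·····██───····
·····██─▣─····
··············
··············
··············
··············

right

··············
··············
··············
··············
····█████·····
····██───█····
····██───█····
····───▲──····
····██───█····
····██─▣─█····
··············
··············
··············
··············

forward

··············
··············
··············
··············
··············
····██████····
····██───█····
····██─▲─█····
····──────····
····██───█····
····██─▣─█····
··············
··············
··············

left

··············
··············
··············
··············
··············
·····██████···
·····██───█···
·····██▲──█···
·····──────···
·····██───█···
·····██─▣─█···
··············
··············
··············

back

··············
··············
··············
··············
·····██████···
·····██───█···
·····██───█···
·····──▲───···
·····██───█···
·····██─▣─█···
··············
··············
··············
··············

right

··············
··············
··············
··············
····██████····
····██───█····
····██───█····
····───▲──····
····██───█····
····██─▣─█····
··············
··············
··············
··············

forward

··············
··············
··············
··············
··············
····██████····
····██───█····
····██─▲─█····
····──────····
····██───█····
····██─▣─█····
··············
··············
··············

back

··············
··············
··············
··············
····██████····
····██───█····
····██───█····
····───▲──····
····██───█····
····██─▣─█····
··············
··············
··············
··············


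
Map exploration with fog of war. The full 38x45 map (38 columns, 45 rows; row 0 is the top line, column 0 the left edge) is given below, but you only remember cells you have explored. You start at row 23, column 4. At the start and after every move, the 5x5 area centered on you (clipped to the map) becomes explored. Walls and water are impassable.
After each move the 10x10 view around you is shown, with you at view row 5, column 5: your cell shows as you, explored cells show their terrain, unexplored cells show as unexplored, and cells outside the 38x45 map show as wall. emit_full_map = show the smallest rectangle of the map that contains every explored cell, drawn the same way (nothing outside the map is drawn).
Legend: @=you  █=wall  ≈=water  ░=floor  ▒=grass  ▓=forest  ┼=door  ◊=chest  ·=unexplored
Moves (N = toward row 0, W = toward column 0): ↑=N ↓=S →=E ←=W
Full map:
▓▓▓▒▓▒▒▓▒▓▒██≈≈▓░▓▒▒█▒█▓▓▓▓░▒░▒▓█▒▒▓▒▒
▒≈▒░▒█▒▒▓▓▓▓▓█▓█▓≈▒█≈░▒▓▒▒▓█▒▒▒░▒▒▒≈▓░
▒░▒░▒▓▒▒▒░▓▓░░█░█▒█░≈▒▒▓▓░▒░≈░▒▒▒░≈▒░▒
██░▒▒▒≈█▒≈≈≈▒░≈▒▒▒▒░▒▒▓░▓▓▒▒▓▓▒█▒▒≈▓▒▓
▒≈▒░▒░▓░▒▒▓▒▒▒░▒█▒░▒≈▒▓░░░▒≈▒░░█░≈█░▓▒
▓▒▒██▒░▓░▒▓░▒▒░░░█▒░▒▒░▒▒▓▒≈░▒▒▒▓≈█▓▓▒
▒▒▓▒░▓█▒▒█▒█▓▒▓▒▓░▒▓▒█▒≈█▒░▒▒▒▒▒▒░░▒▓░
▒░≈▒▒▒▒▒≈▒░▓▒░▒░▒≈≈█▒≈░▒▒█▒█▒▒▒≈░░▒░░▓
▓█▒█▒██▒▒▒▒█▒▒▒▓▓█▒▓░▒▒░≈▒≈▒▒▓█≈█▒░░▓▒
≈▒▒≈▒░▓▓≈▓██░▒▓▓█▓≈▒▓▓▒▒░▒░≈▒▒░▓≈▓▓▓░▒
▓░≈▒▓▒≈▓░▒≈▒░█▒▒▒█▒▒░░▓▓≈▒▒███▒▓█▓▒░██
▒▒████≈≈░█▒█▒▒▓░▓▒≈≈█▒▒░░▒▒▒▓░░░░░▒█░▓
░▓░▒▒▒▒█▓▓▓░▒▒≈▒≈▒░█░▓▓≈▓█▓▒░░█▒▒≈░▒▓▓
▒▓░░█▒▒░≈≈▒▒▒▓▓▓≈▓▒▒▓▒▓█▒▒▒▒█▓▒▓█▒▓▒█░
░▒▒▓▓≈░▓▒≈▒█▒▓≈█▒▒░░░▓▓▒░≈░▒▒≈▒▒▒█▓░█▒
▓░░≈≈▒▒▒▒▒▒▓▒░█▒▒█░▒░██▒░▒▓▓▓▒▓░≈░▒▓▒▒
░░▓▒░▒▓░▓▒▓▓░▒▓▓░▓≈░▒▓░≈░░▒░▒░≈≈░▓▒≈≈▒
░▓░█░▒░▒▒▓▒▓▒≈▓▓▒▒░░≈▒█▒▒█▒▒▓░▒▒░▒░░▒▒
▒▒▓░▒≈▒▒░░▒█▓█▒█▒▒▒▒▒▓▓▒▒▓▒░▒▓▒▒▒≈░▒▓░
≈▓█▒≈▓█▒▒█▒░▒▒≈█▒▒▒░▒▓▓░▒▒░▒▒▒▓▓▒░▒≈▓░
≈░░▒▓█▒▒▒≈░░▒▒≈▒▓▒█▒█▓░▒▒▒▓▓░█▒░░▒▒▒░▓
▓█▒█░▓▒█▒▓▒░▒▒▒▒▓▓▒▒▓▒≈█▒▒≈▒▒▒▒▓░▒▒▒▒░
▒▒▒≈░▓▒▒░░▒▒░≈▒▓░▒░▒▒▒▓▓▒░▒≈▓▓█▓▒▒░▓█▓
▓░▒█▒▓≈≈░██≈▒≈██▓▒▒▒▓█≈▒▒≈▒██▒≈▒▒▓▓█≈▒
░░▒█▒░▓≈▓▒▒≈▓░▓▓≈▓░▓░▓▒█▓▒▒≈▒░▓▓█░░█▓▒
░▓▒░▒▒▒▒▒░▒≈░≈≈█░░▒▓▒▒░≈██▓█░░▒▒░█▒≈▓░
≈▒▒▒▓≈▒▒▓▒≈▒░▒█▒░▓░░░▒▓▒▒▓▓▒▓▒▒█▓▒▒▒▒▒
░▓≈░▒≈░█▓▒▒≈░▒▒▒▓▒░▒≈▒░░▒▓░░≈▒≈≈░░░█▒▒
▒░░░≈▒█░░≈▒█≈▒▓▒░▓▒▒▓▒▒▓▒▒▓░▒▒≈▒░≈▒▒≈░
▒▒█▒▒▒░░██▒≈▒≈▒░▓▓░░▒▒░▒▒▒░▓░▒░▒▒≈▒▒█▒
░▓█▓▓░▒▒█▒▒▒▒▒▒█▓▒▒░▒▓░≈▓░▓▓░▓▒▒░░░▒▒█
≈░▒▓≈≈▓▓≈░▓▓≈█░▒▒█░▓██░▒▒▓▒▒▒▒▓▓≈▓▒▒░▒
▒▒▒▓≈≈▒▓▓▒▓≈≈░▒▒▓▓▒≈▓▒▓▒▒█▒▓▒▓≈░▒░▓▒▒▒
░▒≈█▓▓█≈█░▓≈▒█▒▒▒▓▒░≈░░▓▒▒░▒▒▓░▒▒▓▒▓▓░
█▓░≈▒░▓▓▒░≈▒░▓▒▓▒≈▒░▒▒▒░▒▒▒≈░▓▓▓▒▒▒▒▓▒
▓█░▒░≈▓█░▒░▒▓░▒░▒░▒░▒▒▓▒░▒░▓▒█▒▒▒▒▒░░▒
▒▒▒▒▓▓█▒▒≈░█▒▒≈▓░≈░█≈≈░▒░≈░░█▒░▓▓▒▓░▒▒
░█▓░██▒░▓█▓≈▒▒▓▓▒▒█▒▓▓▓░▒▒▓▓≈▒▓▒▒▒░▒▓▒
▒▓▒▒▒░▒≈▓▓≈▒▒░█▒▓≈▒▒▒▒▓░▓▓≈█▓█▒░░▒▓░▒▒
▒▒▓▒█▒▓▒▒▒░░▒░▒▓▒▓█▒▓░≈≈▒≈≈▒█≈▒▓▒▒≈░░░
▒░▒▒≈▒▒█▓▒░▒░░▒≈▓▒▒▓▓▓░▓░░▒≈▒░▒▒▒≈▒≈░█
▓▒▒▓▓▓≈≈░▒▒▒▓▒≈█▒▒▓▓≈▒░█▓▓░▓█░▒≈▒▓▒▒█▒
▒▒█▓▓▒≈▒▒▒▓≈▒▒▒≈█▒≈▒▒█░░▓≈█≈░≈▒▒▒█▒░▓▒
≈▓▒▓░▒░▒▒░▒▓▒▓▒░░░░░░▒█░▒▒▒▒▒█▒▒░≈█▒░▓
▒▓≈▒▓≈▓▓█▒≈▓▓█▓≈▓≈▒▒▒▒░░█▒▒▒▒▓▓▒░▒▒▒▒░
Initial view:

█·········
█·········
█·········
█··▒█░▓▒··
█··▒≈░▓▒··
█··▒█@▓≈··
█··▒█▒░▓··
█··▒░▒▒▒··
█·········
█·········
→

··········
··········
··········
··▒█░▓▒█··
··▒≈░▓▒▒··
··▒█▒@≈≈··
··▒█▒░▓≈··
··▒░▒▒▒▒··
··········
··········

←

█·········
█·········
█·········
█··▒█░▓▒█·
█··▒≈░▓▒▒·
█··▒█@▓≈≈·
█··▒█▒░▓≈·
█··▒░▒▒▒▒·
█·········
█·········

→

··········
··········
··········
··▒█░▓▒█··
··▒≈░▓▒▒··
··▒█▒@≈≈··
··▒█▒░▓≈··
··▒░▒▒▒▒··
··········
··········

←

█·········
█·········
█·········
█··▒█░▓▒█·
█··▒≈░▓▒▒·
█··▒█@▓≈≈·
█··▒█▒░▓≈·
█··▒░▒▒▒▒·
█·········
█·········

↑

█·········
█·········
█·········
█··░▒▓█▒··
█··▒█░▓▒█·
█··▒≈@▓▒▒·
█··▒█▒▓≈≈·
█··▒█▒░▓≈·
█··▒░▒▒▒▒·
█·········

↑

█·········
█·········
█·········
█··█▒≈▓█··
█··░▒▓█▒··
█··▒█@▓▒█·
█··▒≈░▓▒▒·
█··▒█▒▓≈≈·
█··▒█▒░▓≈·
█··▒░▒▒▒▒·

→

··········
··········
··········
··█▒≈▓█▒··
··░▒▓█▒▒··
··▒█░@▒█··
··▒≈░▓▒▒··
··▒█▒▓≈≈··
··▒█▒░▓≈··
··▒░▒▒▒▒··

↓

··········
··········
··█▒≈▓█▒··
··░▒▓█▒▒··
··▒█░▓▒█··
··▒≈░@▒▒··
··▒█▒▓≈≈··
··▒█▒░▓≈··
··▒░▒▒▒▒··
··········

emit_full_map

█▒≈▓█▒
░▒▓█▒▒
▒█░▓▒█
▒≈░@▒▒
▒█▒▓≈≈
▒█▒░▓≈
▒░▒▒▒▒

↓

··········
··█▒≈▓█▒··
··░▒▓█▒▒··
··▒█░▓▒█··
··▒≈░▓▒▒··
··▒█▒@≈≈··
··▒█▒░▓≈··
··▒░▒▒▒▒··
··········
··········

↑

··········
··········
··█▒≈▓█▒··
··░▒▓█▒▒··
··▒█░▓▒█··
··▒≈░@▒▒··
··▒█▒▓≈≈··
··▒█▒░▓≈··
··▒░▒▒▒▒··
··········

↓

··········
··█▒≈▓█▒··
··░▒▓█▒▒··
··▒█░▓▒█··
··▒≈░▓▒▒··
··▒█▒@≈≈··
··▒█▒░▓≈··
··▒░▒▒▒▒··
··········
··········

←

█·········
█··█▒≈▓█▒·
█··░▒▓█▒▒·
█··▒█░▓▒█·
█··▒≈░▓▒▒·
█··▒█@▓≈≈·
█··▒█▒░▓≈·
█··▒░▒▒▒▒·
█·········
█·········

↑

█·········
█·········
█··█▒≈▓█▒·
█··░▒▓█▒▒·
█··▒█░▓▒█·
█··▒≈@▓▒▒·
█··▒█▒▓≈≈·
█··▒█▒░▓≈·
█··▒░▒▒▒▒·
█·········

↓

█·········
█··█▒≈▓█▒·
█··░▒▓█▒▒·
█··▒█░▓▒█·
█··▒≈░▓▒▒·
█··▒█@▓≈≈·
█··▒█▒░▓≈·
█··▒░▒▒▒▒·
█·········
█·········

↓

█··█▒≈▓█▒·
█··░▒▓█▒▒·
█··▒█░▓▒█·
█··▒≈░▓▒▒·
█··▒█▒▓≈≈·
█··▒█@░▓≈·
█··▒░▒▒▒▒·
█··▒▒▓≈▒··
█·········
█·········

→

··█▒≈▓█▒··
··░▒▓█▒▒··
··▒█░▓▒█··
··▒≈░▓▒▒··
··▒█▒▓≈≈··
··▒█▒@▓≈··
··▒░▒▒▒▒··
··▒▒▓≈▒▒··
··········
··········

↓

··░▒▓█▒▒··
··▒█░▓▒█··
··▒≈░▓▒▒··
··▒█▒▓≈≈··
··▒█▒░▓≈··
··▒░▒@▒▒··
··▒▒▓≈▒▒··
···░▒≈░█··
··········
··········

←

█··░▒▓█▒▒·
█··▒█░▓▒█·
█··▒≈░▓▒▒·
█··▒█▒▓≈≈·
█··▒█▒░▓≈·
█··▒░@▒▒▒·
█··▒▒▓≈▒▒·
█··≈░▒≈░█·
█·········
█·········

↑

█··█▒≈▓█▒·
█··░▒▓█▒▒·
█··▒█░▓▒█·
█··▒≈░▓▒▒·
█··▒█▒▓≈≈·
█··▒█@░▓≈·
█··▒░▒▒▒▒·
█··▒▒▓≈▒▒·
█··≈░▒≈░█·
█·········

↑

█·········
█··█▒≈▓█▒·
█··░▒▓█▒▒·
█··▒█░▓▒█·
█··▒≈░▓▒▒·
█··▒█@▓≈≈·
█··▒█▒░▓≈·
█··▒░▒▒▒▒·
█··▒▒▓≈▒▒·
█··≈░▒≈░█·

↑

█·········
█·········
█··█▒≈▓█▒·
█··░▒▓█▒▒·
█··▒█░▓▒█·
█··▒≈@▓▒▒·
█··▒█▒▓≈≈·
█··▒█▒░▓≈·
█··▒░▒▒▒▒·
█··▒▒▓≈▒▒·

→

··········
··········
··█▒≈▓█▒··
··░▒▓█▒▒··
··▒█░▓▒█··
··▒≈░@▒▒··
··▒█▒▓≈≈··
··▒█▒░▓≈··
··▒░▒▒▒▒··
··▒▒▓≈▒▒··

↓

··········
··█▒≈▓█▒··
··░▒▓█▒▒··
··▒█░▓▒█··
··▒≈░▓▒▒··
··▒█▒@≈≈··
··▒█▒░▓≈··
··▒░▒▒▒▒··
··▒▒▓≈▒▒··
··≈░▒≈░█··

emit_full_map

█▒≈▓█▒
░▒▓█▒▒
▒█░▓▒█
▒≈░▓▒▒
▒█▒@≈≈
▒█▒░▓≈
▒░▒▒▒▒
▒▒▓≈▒▒
≈░▒≈░█

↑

··········
··········
··█▒≈▓█▒··
··░▒▓█▒▒··
··▒█░▓▒█··
··▒≈░@▒▒··
··▒█▒▓≈≈··
··▒█▒░▓≈··
··▒░▒▒▒▒··
··▒▒▓≈▒▒··

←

█·········
█·········
█··█▒≈▓█▒·
█··░▒▓█▒▒·
█··▒█░▓▒█·
█··▒≈@▓▒▒·
█··▒█▒▓≈≈·
█··▒█▒░▓≈·
█··▒░▒▒▒▒·
█··▒▒▓≈▒▒·

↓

█·········
█··█▒≈▓█▒·
█··░▒▓█▒▒·
█··▒█░▓▒█·
█··▒≈░▓▒▒·
█··▒█@▓≈≈·
█··▒█▒░▓≈·
█··▒░▒▒▒▒·
█··▒▒▓≈▒▒·
█··≈░▒≈░█·

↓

█··█▒≈▓█▒·
█··░▒▓█▒▒·
█··▒█░▓▒█·
█··▒≈░▓▒▒·
█··▒█▒▓≈≈·
█··▒█@░▓≈·
█··▒░▒▒▒▒·
█··▒▒▓≈▒▒·
█··≈░▒≈░█·
█·········

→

··█▒≈▓█▒··
··░▒▓█▒▒··
··▒█░▓▒█··
··▒≈░▓▒▒··
··▒█▒▓≈≈··
··▒█▒@▓≈··
··▒░▒▒▒▒··
··▒▒▓≈▒▒··
··≈░▒≈░█··
··········

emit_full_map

█▒≈▓█▒
░▒▓█▒▒
▒█░▓▒█
▒≈░▓▒▒
▒█▒▓≈≈
▒█▒@▓≈
▒░▒▒▒▒
▒▒▓≈▒▒
≈░▒≈░█


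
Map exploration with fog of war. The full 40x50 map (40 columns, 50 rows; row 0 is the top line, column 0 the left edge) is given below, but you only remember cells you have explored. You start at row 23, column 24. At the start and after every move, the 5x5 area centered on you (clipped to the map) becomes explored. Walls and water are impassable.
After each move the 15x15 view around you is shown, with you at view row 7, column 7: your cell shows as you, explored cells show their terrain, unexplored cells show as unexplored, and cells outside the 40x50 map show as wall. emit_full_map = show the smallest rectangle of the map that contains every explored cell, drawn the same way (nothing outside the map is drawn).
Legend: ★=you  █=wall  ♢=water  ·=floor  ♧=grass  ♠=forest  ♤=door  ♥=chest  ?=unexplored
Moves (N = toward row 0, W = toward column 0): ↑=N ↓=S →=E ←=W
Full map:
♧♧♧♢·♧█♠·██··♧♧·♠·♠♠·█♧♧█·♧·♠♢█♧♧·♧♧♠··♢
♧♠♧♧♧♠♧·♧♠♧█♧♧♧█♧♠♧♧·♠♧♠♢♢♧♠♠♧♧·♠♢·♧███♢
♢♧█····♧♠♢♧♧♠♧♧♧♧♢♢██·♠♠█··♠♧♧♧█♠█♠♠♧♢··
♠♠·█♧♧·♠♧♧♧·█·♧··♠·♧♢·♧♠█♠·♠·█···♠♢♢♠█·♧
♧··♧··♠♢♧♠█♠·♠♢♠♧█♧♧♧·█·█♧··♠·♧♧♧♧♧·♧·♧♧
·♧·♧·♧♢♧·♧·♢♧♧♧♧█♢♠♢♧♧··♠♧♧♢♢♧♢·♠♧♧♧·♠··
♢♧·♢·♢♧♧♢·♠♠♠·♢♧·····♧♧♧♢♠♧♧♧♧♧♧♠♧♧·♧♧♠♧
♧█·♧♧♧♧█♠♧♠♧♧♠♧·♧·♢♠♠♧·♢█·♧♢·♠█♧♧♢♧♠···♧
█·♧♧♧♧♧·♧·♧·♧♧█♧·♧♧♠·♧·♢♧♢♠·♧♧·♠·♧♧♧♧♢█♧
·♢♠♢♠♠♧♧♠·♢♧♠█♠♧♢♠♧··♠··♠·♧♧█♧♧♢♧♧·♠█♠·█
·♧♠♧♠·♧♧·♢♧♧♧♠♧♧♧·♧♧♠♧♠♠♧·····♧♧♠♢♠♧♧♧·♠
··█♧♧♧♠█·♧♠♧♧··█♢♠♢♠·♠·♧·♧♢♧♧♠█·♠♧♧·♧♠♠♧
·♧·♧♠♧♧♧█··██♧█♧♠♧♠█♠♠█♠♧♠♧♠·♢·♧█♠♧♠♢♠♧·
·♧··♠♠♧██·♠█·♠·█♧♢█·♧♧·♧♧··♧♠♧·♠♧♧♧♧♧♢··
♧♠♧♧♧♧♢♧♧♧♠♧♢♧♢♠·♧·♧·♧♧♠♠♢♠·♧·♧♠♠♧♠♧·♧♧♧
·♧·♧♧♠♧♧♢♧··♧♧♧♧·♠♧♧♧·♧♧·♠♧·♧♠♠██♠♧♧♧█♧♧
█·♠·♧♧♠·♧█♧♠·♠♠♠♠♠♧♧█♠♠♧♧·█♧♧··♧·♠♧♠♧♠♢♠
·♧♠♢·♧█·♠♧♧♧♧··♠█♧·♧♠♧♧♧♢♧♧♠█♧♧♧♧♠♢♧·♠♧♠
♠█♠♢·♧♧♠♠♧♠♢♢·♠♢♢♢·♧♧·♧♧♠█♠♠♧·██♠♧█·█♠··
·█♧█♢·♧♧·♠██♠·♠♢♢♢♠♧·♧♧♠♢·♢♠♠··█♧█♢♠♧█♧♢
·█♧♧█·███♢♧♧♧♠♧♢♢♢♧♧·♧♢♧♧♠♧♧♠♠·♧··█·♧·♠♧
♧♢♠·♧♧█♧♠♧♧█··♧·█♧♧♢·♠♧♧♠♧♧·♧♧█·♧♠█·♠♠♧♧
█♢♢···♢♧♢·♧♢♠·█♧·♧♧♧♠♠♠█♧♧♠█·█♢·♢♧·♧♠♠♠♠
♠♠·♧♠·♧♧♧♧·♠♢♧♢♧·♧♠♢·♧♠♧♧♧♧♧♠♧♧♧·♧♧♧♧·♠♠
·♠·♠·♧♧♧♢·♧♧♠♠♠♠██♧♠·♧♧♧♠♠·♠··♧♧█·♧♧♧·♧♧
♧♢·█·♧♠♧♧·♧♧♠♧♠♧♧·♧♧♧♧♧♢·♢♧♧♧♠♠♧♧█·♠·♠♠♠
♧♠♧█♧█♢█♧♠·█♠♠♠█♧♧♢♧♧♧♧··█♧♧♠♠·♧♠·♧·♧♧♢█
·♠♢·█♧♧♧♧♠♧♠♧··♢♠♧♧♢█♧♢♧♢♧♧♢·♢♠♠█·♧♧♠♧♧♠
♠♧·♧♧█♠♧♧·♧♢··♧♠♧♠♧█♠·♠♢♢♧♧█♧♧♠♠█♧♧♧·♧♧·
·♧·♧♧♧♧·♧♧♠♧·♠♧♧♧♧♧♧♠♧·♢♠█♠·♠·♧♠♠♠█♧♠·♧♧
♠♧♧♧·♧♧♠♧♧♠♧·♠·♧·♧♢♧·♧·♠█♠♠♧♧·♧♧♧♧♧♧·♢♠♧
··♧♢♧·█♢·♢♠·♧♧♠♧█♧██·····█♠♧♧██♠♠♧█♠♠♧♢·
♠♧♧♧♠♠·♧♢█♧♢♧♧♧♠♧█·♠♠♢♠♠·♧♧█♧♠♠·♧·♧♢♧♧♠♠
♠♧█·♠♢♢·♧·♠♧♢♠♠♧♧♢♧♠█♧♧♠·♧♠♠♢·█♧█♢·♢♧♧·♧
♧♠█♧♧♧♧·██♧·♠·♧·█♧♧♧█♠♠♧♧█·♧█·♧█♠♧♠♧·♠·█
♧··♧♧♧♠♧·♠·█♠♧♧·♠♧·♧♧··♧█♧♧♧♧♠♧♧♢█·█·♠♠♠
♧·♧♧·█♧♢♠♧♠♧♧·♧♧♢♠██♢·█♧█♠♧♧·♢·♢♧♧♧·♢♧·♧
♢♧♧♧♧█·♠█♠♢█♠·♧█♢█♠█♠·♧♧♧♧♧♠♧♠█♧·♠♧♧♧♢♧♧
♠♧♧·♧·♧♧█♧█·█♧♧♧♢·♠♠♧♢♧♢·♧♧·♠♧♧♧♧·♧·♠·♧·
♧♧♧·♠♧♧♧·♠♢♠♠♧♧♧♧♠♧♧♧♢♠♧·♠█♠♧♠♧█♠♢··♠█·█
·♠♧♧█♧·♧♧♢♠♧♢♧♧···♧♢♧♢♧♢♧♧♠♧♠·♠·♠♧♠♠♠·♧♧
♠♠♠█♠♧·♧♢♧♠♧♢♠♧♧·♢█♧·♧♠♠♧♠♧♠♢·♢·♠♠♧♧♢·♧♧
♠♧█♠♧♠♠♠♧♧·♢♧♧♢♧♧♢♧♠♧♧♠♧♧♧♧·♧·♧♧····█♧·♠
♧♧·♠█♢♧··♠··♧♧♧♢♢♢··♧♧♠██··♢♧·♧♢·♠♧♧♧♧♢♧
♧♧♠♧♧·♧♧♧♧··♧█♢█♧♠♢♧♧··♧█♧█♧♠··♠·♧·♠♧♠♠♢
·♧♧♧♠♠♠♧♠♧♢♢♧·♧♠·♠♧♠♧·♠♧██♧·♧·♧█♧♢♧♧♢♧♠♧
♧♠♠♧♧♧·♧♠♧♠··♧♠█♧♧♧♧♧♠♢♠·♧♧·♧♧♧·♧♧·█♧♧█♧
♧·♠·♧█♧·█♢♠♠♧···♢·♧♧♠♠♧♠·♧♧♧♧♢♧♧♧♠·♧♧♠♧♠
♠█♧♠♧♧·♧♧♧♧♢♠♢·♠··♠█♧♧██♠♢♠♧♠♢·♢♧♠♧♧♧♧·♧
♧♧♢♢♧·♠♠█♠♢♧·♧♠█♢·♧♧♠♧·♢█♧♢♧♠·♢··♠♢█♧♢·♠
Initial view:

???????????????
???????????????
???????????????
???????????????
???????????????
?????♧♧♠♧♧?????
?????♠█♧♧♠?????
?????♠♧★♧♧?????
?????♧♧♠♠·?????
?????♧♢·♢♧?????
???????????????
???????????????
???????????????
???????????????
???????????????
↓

???????????????
???????????????
???????????????
???????????????
?????♧♧♠♧♧?????
?????♠█♧♧♠?????
?????♠♧♧♧♧?????
?????♧♧★♠·?????
?????♧♢·♢♧?????
?????♧··█♧?????
???????????????
???????????????
???????????????
???????????????
???????????????

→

???????????????
???????????????
???????????????
???????????????
????♧♧♠♧♧??????
????♠█♧♧♠█?????
????♠♧♧♧♧♧?????
????♧♧♠★·♠?????
????♧♢·♢♧♧?????
????♧··█♧♧?????
???????????????
???????????????
???????????????
???????????????
???????????????

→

???????????????
???????????????
???????????????
???????????????
???♧♧♠♧♧???????
???♠█♧♧♠█·?????
???♠♧♧♧♧♧♠?????
???♧♧♠♠★♠·?????
???♧♢·♢♧♧♧?????
???♧··█♧♧♠?????
???????????????
???????????????
???????????????
???????????????
???????????????

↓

???????????????
???????????????
???????????????
???♧♧♠♧♧???????
???♠█♧♧♠█·?????
???♠♧♧♧♧♧♠?????
???♧♧♠♠·♠·?????
???♧♢·♢★♧♧?????
???♧··█♧♧♠?????
?????♢♧♧♢·?????
???????????????
???????????????
???????????????
???????????????
???????????????

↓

???????????????
???????????????
???♧♧♠♧♧???????
???♠█♧♧♠█·?????
???♠♧♧♧♧♧♠?????
???♧♧♠♠·♠·?????
???♧♢·♢♧♧♧?????
???♧··█★♧♠?????
?????♢♧♧♢·?????
?????♢♧♧█♧?????
???????????????
???????????????
???????????????
???????????????
???????????????

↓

???????????????
???♧♧♠♧♧???????
???♠█♧♧♠█·?????
???♠♧♧♧♧♧♠?????
???♧♧♠♠·♠·?????
???♧♢·♢♧♧♧?????
???♧··█♧♧♠?????
?????♢♧★♢·?????
?????♢♧♧█♧?????
?????♠█♠·♠?????
???????????????
???????????????
???????????????
???????????????
???????????????

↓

???♧♧♠♧♧???????
???♠█♧♧♠█·?????
???♠♧♧♧♧♧♠?????
???♧♧♠♠·♠·?????
???♧♢·♢♧♧♧?????
???♧··█♧♧♠?????
?????♢♧♧♢·?????
?????♢♧★█♧?????
?????♠█♠·♠?????
?????█♠♠♧♧?????
???????????????
???????????????
???????????????
???????????????
???????????????

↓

???♠█♧♧♠█·?????
???♠♧♧♧♧♧♠?????
???♧♧♠♠·♠·?????
???♧♢·♢♧♧♧?????
???♧··█♧♧♠?????
?????♢♧♧♢·?????
?????♢♧♧█♧?????
?????♠█★·♠?????
?????█♠♠♧♧?????
?????·█♠♧♧?????
???????????????
???????????????
???????????????
???????????????
???????????????

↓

???♠♧♧♧♧♧♠?????
???♧♧♠♠·♠·?????
???♧♢·♢♧♧♧?????
???♧··█♧♧♠?????
?????♢♧♧♢·?????
?????♢♧♧█♧?????
?????♠█♠·♠?????
?????█♠★♧♧?????
?????·█♠♧♧?????
?????·♧♧█♧?????
???????????????
???????????????
???????????????
???????????????
???????????????

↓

???♧♧♠♠·♠·?????
???♧♢·♢♧♧♧?????
???♧··█♧♧♠?????
?????♢♧♧♢·?????
?????♢♧♧█♧?????
?????♠█♠·♠?????
?????█♠♠♧♧?????
?????·█★♧♧?????
?????·♧♧█♧?????
?????·♧♠♠♢?????
???????????????
???????????????
???????????????
???????????????
???????????????

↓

???♧♢·♢♧♧♧?????
???♧··█♧♧♠?????
?????♢♧♧♢·?????
?????♢♧♧█♧?????
?????♠█♠·♠?????
?????█♠♠♧♧?????
?????·█♠♧♧?????
?????·♧★█♧?????
?????·♧♠♠♢?????
?????♧█·♧█?????
???????????????
???????????????
???????????????
???????????????
???????????????

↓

???♧··█♧♧♠?????
?????♢♧♧♢·?????
?????♢♧♧█♧?????
?????♠█♠·♠?????
?????█♠♠♧♧?????
?????·█♠♧♧?????
?????·♧♧█♧?????
?????·♧★♠♢?????
?????♧█·♧█?????
?????█♧♧♧♧?????
???????????????
???????????????
???????????????
???????????????
???????????????

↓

?????♢♧♧♢·?????
?????♢♧♧█♧?????
?????♠█♠·♠?????
?????█♠♠♧♧?????
?????·█♠♧♧?????
?????·♧♧█♧?????
?????·♧♠♠♢?????
?????♧█★♧█?????
?????█♧♧♧♧?????
?????█♠♧♧·?????
???????????????
???????????????
???????????????
???????????????
???????????????

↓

?????♢♧♧█♧?????
?????♠█♠·♠?????
?????█♠♠♧♧?????
?????·█♠♧♧?????
?????·♧♧█♧?????
?????·♧♠♠♢?????
?????♧█·♧█?????
?????█♧★♧♧?????
?????█♠♧♧·?????
?????♧♧♧♠♧?????
???????????????
???????????????
???????????????
???????????????
???????????????

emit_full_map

♧♧♠♧♧??
♠█♧♧♠█·
♠♧♧♧♧♧♠
♧♧♠♠·♠·
♧♢·♢♧♧♧
♧··█♧♧♠
??♢♧♧♢·
??♢♧♧█♧
??♠█♠·♠
??█♠♠♧♧
??·█♠♧♧
??·♧♧█♧
??·♧♠♠♢
??♧█·♧█
??█♧★♧♧
??█♠♧♧·
??♧♧♧♠♧
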